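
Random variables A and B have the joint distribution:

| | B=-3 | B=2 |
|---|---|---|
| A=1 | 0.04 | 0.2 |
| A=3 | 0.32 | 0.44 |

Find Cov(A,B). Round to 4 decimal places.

-0.4640

E[A] = 2.52,  E[B] = 0.2
E[AB] = 0.04
Cov(A,B) = E[AB] − E[A]E[B] = 0.04 − (2.52)(0.2) = -0.464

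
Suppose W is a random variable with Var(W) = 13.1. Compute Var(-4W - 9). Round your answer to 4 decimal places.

209.6000

Var(-4W - 9) = (-4)²·Var(W) = 16·13.1 = 209.6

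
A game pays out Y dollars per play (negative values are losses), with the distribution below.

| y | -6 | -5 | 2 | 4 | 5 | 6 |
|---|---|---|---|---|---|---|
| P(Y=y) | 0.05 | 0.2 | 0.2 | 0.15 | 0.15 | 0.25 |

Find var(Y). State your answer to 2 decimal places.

18.95

E[Y] = (-6)(0.05) + (-5)(0.2) + (2)(0.2) + (4)(0.15) + (5)(0.15) + (6)(0.25) = 1.95
E[Y²] = (-6)²(0.05) + (-5)²(0.2) + (2)²(0.2) + (4)²(0.15) + (5)²(0.15) + (6)²(0.25) = 22.75
var(Y) = E[Y²] − (E[Y])² = 22.75 − (1.95)² = 18.9475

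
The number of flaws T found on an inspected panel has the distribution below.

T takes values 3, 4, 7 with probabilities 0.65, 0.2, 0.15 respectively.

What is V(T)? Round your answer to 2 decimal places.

1.96

E[T] = (3)(0.65) + (4)(0.2) + (7)(0.15) = 3.8
E[T²] = (3)²(0.65) + (4)²(0.2) + (7)²(0.15) = 16.4
V(T) = E[T²] − (E[T])² = 16.4 − (3.8)² = 1.96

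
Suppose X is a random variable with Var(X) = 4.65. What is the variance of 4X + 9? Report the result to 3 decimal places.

74.400

Var(4X + 9) = (4)²·Var(X) = 16·4.65 = 74.4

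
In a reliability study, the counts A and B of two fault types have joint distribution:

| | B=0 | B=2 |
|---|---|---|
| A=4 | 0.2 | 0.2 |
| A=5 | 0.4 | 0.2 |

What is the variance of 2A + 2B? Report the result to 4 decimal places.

E[A] = 4.6,  E[B] = 0.8,  E[AB] = 3.6
V(A) = 21.4 − (4.6)² = 0.24;  V(B) = 1.6 − (0.8)² = 0.96
Cov(A,B) = 3.6 − (4.6)(0.8) = -0.08
V(2A + 2B) = (2)²·0.24 + (2)²·0.96 + 2·(2)·(2)·-0.08 = 4.16

4.1600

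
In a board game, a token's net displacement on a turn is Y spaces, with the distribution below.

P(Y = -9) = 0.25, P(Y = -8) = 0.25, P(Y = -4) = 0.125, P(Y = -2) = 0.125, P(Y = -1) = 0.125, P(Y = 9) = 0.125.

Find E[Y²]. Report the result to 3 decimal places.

E[Y²] = (-9)²(0.25) + (-8)²(0.25) + (-4)²(0.125) + (-2)²(0.125) + (-1)²(0.125) + (9)²(0.125) = 49

49.000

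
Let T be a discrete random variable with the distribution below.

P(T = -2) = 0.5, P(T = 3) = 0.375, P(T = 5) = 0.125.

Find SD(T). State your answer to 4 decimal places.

2.8174

E[T] = (-2)(0.5) + (3)(0.375) + (5)(0.125) = 0.75
E[T²] = (-2)²(0.5) + (3)²(0.375) + (5)²(0.125) = 8.5
var(T) = E[T²] − (E[T])² = 8.5 − (0.75)² = 7.9375
SD(T) = √7.9375 ≈ 2.8174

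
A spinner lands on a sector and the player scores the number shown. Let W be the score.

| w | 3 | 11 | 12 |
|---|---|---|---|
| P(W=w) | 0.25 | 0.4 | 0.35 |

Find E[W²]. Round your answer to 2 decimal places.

101.05

E[W²] = (3)²(0.25) + (11)²(0.4) + (12)²(0.35) = 101.05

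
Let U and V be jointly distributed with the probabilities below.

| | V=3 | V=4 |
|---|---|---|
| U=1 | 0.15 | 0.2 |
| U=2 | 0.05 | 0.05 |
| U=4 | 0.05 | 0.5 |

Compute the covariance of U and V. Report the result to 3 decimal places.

0.238

E[U] = 2.75,  E[V] = 3.75
E[UV] = 10.55
Cov(U,V) = E[UV] − E[U]E[V] = 10.55 − (2.75)(3.75) = 0.2375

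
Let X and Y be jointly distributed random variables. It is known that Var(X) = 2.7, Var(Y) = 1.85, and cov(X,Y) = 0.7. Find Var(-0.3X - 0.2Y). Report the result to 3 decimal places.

0.401

Var(-0.3X - 0.2Y) = (-0.3)²·Var(X) + (-0.2)²·Var(Y) + 2·(-0.3)·(-0.2)·cov(X,Y)
= 0.09·2.7 + 0.04·1.85 + 0.12·0.7 = 0.401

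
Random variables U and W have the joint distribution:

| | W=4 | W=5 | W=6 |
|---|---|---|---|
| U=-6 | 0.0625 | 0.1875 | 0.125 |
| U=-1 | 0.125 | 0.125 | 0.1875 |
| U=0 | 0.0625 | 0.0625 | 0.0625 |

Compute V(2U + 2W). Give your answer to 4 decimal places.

E[U] = -2.6875,  E[W] = 5.125,  E[UW] = -13.875
V(U) = 13.9375 − (-2.6875)² = 6.71484375;  V(W) = 26.875 − (5.125)² = 0.609375
Cov(U,W) = -13.875 − (-2.6875)(5.125) = -0.1015625
V(2U + 2W) = (2)²·6.71484375 + (2)²·0.609375 + 2·(2)·(2)·-0.1015625 = 28.484375

28.4844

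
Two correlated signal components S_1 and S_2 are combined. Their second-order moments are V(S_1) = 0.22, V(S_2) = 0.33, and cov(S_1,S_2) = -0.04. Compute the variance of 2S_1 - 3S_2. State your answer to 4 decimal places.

V(2S_1 - 3S_2) = (2)²·V(S_1) + (-3)²·V(S_2) + 2·(2)·(-3)·cov(S_1,S_2)
= 4·0.22 + 9·0.33 + -12·-0.04 = 4.33

4.3300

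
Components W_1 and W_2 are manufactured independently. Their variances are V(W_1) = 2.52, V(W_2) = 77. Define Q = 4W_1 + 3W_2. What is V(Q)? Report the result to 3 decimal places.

By independence, V(Q) = (4)²V(W_1) + (3)²V(W_2)
= (4)²·2.52 + (3)²·77 = 733.32

733.320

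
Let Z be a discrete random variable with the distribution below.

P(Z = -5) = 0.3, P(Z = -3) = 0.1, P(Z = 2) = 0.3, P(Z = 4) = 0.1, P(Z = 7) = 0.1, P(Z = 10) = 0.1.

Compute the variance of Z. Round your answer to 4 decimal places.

25.2900

E[Z] = (-5)(0.3) + (-3)(0.1) + (2)(0.3) + (4)(0.1) + (7)(0.1) + (10)(0.1) = 0.9
E[Z²] = (-5)²(0.3) + (-3)²(0.1) + (2)²(0.3) + (4)²(0.1) + (7)²(0.1) + (10)²(0.1) = 26.1
Var(Z) = E[Z²] − (E[Z])² = 26.1 − (0.9)² = 25.29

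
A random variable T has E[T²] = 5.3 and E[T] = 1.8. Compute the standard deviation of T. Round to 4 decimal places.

1.4353

Var(T) = 5.3 − (1.8)² = 2.06
SD(T) = √2.06 ≈ 1.4353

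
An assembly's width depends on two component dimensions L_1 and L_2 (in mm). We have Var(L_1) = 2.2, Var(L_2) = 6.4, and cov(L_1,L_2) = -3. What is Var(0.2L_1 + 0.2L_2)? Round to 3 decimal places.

0.104

Var(0.2L_1 + 0.2L_2) = (0.2)²·Var(L_1) + (0.2)²·Var(L_2) + 2·(0.2)·(0.2)·cov(L_1,L_2)
= 0.04·2.2 + 0.04·6.4 + 0.08·-3 = 0.104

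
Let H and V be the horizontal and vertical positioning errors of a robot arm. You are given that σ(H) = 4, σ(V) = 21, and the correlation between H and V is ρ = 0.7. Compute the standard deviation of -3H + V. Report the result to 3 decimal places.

var(H) = (4)² = 16;  var(V) = (21)² = 441
Cov(H,V) = ρ·σ(H)·σ(V) = 0.7·4·21 = 58.8
var(-3H + V) = (-3)²·var(H) + (1)²·var(V) + 2·(-3)·(1)·Cov(H,V)
= 9·16 + 1·441 + -6·58.8 = 232.2
σ(-3H + V) = √232.2 ≈ 15.238

15.238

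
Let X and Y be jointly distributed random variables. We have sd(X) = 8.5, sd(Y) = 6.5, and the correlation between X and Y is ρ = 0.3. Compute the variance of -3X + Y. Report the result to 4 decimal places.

593.0500

V(X) = (8.5)² = 72.25;  V(Y) = (6.5)² = 42.25
cov(X,Y) = ρ·sd(X)·sd(Y) = 0.3·8.5·6.5 = 16.575
V(-3X + Y) = (-3)²·V(X) + (1)²·V(Y) + 2·(-3)·(1)·cov(X,Y)
= 9·72.25 + 1·42.25 + -6·16.575 = 593.05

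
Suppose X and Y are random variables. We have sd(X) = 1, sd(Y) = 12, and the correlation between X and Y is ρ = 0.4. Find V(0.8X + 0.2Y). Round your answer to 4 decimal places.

V(X) = (1)² = 1;  V(Y) = (12)² = 144
Cov(X,Y) = ρ·sd(X)·sd(Y) = 0.4·1·12 = 4.8
V(0.8X + 0.2Y) = (0.8)²·V(X) + (0.2)²·V(Y) + 2·(0.8)·(0.2)·Cov(X,Y)
= 0.64·1 + 0.04·144 + 0.32·4.8 = 7.936

7.9360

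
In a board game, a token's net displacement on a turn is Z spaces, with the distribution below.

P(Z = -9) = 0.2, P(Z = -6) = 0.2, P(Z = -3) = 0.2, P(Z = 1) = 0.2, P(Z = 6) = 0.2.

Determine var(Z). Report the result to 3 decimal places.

27.760

E[Z] = (-9)(0.2) + (-6)(0.2) + (-3)(0.2) + (1)(0.2) + (6)(0.2) = -2.2
E[Z²] = (-9)²(0.2) + (-6)²(0.2) + (-3)²(0.2) + (1)²(0.2) + (6)²(0.2) = 32.6
var(Z) = E[Z²] − (E[Z])² = 32.6 − (-2.2)² = 27.76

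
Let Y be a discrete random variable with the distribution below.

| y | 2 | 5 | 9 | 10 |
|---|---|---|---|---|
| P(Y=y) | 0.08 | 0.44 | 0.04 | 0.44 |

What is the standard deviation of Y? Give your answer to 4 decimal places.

2.8046

E[Y] = (2)(0.08) + (5)(0.44) + (9)(0.04) + (10)(0.44) = 7.12
E[Y²] = (2)²(0.08) + (5)²(0.44) + (9)²(0.04) + (10)²(0.44) = 58.56
var(Y) = E[Y²] − (E[Y])² = 58.56 − (7.12)² = 7.8656
σ(Y) = √7.8656 ≈ 2.8046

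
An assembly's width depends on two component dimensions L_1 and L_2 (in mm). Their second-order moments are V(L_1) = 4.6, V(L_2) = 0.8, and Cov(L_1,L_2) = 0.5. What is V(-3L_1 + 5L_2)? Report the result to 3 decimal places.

46.400

V(-3L_1 + 5L_2) = (-3)²·V(L_1) + (5)²·V(L_2) + 2·(-3)·(5)·Cov(L_1,L_2)
= 9·4.6 + 25·0.8 + -30·0.5 = 46.4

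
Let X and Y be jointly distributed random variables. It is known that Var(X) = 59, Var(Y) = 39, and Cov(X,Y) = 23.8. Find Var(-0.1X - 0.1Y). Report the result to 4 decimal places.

1.4560

Var(-0.1X - 0.1Y) = (-0.1)²·Var(X) + (-0.1)²·Var(Y) + 2·(-0.1)·(-0.1)·Cov(X,Y)
= 0.01·59 + 0.01·39 + 0.02·23.8 = 1.456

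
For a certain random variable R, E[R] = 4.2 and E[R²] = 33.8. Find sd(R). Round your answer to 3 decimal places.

4.020

Var(R) = 33.8 − (4.2)² = 16.16
sd(R) = √16.16 ≈ 4.020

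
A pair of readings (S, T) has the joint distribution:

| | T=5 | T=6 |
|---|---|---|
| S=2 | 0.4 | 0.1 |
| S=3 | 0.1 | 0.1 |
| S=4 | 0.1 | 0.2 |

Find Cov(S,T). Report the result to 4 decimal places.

0.1800

E[S] = 2.8,  E[T] = 5.4
E[ST] = 15.3
Cov(S,T) = E[ST] − E[S]E[T] = 15.3 − (2.8)(5.4) = 0.18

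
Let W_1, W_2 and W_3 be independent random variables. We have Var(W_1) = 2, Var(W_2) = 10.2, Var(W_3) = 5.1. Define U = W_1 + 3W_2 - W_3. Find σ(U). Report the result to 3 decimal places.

By independence, Var(U) = (1)²Var(W_1) + (3)²Var(W_2) + (-1)²Var(W_3)
= (1)²·2 + (3)²·10.2 + (-1)²·5.1 = 98.9
σ(U) = √98.9 ≈ 9.945

9.945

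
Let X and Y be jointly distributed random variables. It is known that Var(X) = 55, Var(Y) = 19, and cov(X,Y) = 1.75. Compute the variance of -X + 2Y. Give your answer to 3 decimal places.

Var(-X + 2Y) = (-1)²·Var(X) + (2)²·Var(Y) + 2·(-1)·(2)·cov(X,Y)
= 1·55 + 4·19 + -4·1.75 = 124

124.000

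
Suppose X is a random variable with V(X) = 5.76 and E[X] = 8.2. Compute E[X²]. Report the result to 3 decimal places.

E[X²] = V(X) + (E[X])² = 5.76 + (8.2)² = 73

73.000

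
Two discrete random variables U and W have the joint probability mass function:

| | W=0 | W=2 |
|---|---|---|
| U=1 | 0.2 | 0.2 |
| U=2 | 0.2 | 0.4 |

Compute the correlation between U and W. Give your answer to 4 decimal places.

0.1667

E[U] = 1.6,  E[W] = 1.2
E[UW] = 2
Cov(U,W) = E[UW] − E[U]E[W] = 2 − (1.6)(1.2) = 0.08
Var(U) = 0.24,  Var(W) = 0.96
ρ = 0.08 / √(0.24·0.96) ≈ 0.1667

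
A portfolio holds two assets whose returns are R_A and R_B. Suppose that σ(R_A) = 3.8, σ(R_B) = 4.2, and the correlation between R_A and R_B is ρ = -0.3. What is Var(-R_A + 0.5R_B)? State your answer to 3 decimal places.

23.638

Var(R_A) = (3.8)² = 14.44;  Var(R_B) = (4.2)² = 17.64
Cov(R_A,R_B) = ρ·σ(R_A)·σ(R_B) = -0.3·3.8·4.2 = -4.788
Var(-R_A + 0.5R_B) = (-1)²·Var(R_A) + (0.5)²·Var(R_B) + 2·(-1)·(0.5)·Cov(R_A,R_B)
= 1·14.44 + 0.25·17.64 + -1·-4.788 = 23.638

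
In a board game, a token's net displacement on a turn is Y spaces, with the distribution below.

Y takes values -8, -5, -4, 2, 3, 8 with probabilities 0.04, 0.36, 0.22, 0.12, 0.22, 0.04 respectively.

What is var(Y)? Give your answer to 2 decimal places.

E[Y] = (-8)(0.04) + (-5)(0.36) + (-4)(0.22) + (2)(0.12) + (3)(0.22) + (8)(0.04) = -1.78
E[Y²] = (-8)²(0.04) + (-5)²(0.36) + (-4)²(0.22) + (2)²(0.12) + (3)²(0.22) + (8)²(0.04) = 20.1
var(Y) = E[Y²] − (E[Y])² = 20.1 − (-1.78)² = 16.9316

16.93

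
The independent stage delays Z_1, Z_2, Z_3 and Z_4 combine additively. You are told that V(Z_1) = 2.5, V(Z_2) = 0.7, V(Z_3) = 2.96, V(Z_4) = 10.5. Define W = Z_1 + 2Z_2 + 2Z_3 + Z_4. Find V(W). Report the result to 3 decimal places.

27.640

By independence, V(W) = (1)²V(Z_1) + (2)²V(Z_2) + (2)²V(Z_3) + (1)²V(Z_4)
= (1)²·2.5 + (2)²·0.7 + (2)²·2.96 + (1)²·10.5 = 27.64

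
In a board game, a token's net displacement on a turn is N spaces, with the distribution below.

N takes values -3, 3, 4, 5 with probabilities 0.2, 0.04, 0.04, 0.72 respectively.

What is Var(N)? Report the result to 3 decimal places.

10.042

E[N] = (-3)(0.2) + (3)(0.04) + (4)(0.04) + (5)(0.72) = 3.28
E[N²] = (-3)²(0.2) + (3)²(0.04) + (4)²(0.04) + (5)²(0.72) = 20.8
Var(N) = E[N²] − (E[N])² = 20.8 − (3.28)² = 10.0416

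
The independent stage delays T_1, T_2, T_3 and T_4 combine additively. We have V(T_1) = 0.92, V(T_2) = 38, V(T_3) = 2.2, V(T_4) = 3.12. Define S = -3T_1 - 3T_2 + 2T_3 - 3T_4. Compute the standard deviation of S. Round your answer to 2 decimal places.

19.68

By independence, V(S) = (-3)²V(T_1) + (-3)²V(T_2) + (2)²V(T_3) + (-3)²V(T_4)
= (-3)²·0.92 + (-3)²·38 + (2)²·2.2 + (-3)²·3.12 = 387.16
σ(S) = √387.16 ≈ 19.68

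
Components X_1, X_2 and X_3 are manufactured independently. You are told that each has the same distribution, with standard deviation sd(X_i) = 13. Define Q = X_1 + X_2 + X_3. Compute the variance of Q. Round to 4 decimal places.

507.0000

var(X_i) = (13)² = 169
By independence, var(Q) = (1)²var(X_1) + (1)²var(X_2) + (1)²var(X_3)
= (1)²·169 + (1)²·169 + (1)²·169 = 507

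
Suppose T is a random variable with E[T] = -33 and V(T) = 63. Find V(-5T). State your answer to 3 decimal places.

V(-5T) = (-5)²·V(T) = 25·63 = 1575

1575.000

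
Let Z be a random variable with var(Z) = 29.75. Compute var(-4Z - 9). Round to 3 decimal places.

var(-4Z - 9) = (-4)²·var(Z) = 16·29.75 = 476

476.000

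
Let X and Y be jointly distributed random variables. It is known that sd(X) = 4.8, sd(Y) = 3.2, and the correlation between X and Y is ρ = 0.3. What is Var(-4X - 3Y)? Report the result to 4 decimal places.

571.3920

Var(X) = (4.8)² = 23.04;  Var(Y) = (3.2)² = 10.24
Cov(X,Y) = ρ·sd(X)·sd(Y) = 0.3·4.8·3.2 = 4.608
Var(-4X - 3Y) = (-4)²·Var(X) + (-3)²·Var(Y) + 2·(-4)·(-3)·Cov(X,Y)
= 16·23.04 + 9·10.24 + 24·4.608 = 571.392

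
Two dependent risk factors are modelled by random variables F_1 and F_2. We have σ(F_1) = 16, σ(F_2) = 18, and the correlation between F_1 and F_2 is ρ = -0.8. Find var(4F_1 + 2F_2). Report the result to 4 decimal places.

1705.6000

var(F_1) = (16)² = 256;  var(F_2) = (18)² = 324
cov(F_1,F_2) = ρ·σ(F_1)·σ(F_2) = -0.8·16·18 = -230.4
var(4F_1 + 2F_2) = (4)²·var(F_1) + (2)²·var(F_2) + 2·(4)·(2)·cov(F_1,F_2)
= 16·256 + 4·324 + 16·-230.4 = 1705.6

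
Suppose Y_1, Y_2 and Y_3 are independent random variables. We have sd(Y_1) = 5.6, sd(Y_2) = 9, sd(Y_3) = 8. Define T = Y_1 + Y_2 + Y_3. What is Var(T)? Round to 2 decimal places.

Var(Y_1) = 31.36, Var(Y_2) = 81, Var(Y_3) = 64
By independence, Var(T) = (1)²Var(Y_1) + (1)²Var(Y_2) + (1)²Var(Y_3)
= (1)²·31.36 + (1)²·81 + (1)²·64 = 176.36

176.36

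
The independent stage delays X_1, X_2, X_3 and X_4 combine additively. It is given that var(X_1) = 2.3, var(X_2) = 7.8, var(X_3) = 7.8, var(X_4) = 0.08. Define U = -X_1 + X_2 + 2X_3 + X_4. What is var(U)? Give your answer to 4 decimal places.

By independence, var(U) = (-1)²var(X_1) + (1)²var(X_2) + (2)²var(X_3) + (1)²var(X_4)
= (-1)²·2.3 + (1)²·7.8 + (2)²·7.8 + (1)²·0.08 = 41.38

41.3800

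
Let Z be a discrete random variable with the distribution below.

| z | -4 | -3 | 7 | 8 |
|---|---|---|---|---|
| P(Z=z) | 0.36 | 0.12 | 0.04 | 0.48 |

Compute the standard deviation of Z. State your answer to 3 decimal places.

E[Z] = (-4)(0.36) + (-3)(0.12) + (7)(0.04) + (8)(0.48) = 2.32
E[Z²] = (-4)²(0.36) + (-3)²(0.12) + (7)²(0.04) + (8)²(0.48) = 39.52
Var(Z) = E[Z²] − (E[Z])² = 39.52 − (2.32)² = 34.1376
σ(Z) = √34.1376 ≈ 5.843

5.843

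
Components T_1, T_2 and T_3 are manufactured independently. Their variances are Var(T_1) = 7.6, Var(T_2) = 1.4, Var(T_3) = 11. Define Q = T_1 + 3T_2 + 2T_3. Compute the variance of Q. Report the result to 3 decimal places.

By independence, Var(Q) = (1)²Var(T_1) + (3)²Var(T_2) + (2)²Var(T_3)
= (1)²·7.6 + (3)²·1.4 + (2)²·11 = 64.2

64.200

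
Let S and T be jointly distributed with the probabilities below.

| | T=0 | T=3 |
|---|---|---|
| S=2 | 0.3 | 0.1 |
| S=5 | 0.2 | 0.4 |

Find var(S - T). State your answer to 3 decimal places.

E[S] = 3.8,  E[T] = 1.5,  E[ST] = 6.6
var(S) = 16.6 − (3.8)² = 2.16;  var(T) = 4.5 − (1.5)² = 2.25
Cov(S,T) = 6.6 − (3.8)(1.5) = 0.9
var(S - T) = (1)²·2.16 + (-1)²·2.25 + 2·(1)·(-1)·0.9 = 2.61

2.610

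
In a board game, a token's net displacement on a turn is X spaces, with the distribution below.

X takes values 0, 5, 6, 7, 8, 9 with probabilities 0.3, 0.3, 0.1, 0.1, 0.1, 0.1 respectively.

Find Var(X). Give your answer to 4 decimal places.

10.2500

E[X] = (0)(0.3) + (5)(0.3) + (6)(0.1) + (7)(0.1) + (8)(0.1) + (9)(0.1) = 4.5
E[X²] = (0)²(0.3) + (5)²(0.3) + (6)²(0.1) + (7)²(0.1) + (8)²(0.1) + (9)²(0.1) = 30.5
Var(X) = E[X²] − (E[X])² = 30.5 − (4.5)² = 10.25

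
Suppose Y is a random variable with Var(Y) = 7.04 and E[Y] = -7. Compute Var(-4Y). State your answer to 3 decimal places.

112.640

Var(-4Y) = (-4)²·Var(Y) = 16·7.04 = 112.64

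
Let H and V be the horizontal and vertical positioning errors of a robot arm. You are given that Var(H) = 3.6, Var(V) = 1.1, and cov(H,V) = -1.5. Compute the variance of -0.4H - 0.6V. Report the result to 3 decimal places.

0.252

Var(-0.4H - 0.6V) = (-0.4)²·Var(H) + (-0.6)²·Var(V) + 2·(-0.4)·(-0.6)·cov(H,V)
= 0.16·3.6 + 0.36·1.1 + 0.48·-1.5 = 0.252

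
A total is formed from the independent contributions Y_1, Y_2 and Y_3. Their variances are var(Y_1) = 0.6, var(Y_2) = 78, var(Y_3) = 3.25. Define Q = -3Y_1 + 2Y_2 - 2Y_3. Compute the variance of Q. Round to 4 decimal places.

330.4000

By independence, var(Q) = (-3)²var(Y_1) + (2)²var(Y_2) + (-2)²var(Y_3)
= (-3)²·0.6 + (2)²·78 + (-2)²·3.25 = 330.4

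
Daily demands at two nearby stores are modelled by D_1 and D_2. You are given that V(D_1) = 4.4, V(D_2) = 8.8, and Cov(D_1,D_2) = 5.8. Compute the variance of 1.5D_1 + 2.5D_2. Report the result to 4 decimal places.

108.4000

V(1.5D_1 + 2.5D_2) = (1.5)²·V(D_1) + (2.5)²·V(D_2) + 2·(1.5)·(2.5)·Cov(D_1,D_2)
= 2.25·4.4 + 6.25·8.8 + 7.5·5.8 = 108.4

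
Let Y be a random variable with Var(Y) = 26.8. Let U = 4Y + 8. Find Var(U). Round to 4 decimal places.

428.8000

Var(4Y + 8) = (4)²·Var(Y) = 16·26.8 = 428.8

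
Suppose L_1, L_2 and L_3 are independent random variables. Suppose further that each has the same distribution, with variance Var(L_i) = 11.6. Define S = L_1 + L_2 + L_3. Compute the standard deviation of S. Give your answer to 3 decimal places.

By independence, Var(S) = (1)²Var(L_1) + (1)²Var(L_2) + (1)²Var(L_3)
= (1)²·11.6 + (1)²·11.6 + (1)²·11.6 = 34.8
sd(S) = √34.8 ≈ 5.899

5.899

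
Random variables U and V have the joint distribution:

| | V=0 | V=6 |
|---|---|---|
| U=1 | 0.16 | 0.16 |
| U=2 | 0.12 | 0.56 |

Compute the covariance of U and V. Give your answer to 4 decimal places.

0.4224

E[U] = 1.68,  E[V] = 4.32
E[UV] = 7.68
Cov(U,V) = E[UV] − E[U]E[V] = 7.68 − (1.68)(4.32) = 0.4224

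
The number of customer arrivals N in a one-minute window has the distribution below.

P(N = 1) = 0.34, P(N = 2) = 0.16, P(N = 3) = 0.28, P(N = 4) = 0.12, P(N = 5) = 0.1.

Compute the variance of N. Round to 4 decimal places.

1.7696

E[N] = (1)(0.34) + (2)(0.16) + (3)(0.28) + (4)(0.12) + (5)(0.1) = 2.48
E[N²] = (1)²(0.34) + (2)²(0.16) + (3)²(0.28) + (4)²(0.12) + (5)²(0.1) = 7.92
V(N) = E[N²] − (E[N])² = 7.92 − (2.48)² = 1.7696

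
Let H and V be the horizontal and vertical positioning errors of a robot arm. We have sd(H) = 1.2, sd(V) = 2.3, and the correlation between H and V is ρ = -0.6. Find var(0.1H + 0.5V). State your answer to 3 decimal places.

var(H) = (1.2)² = 1.44;  var(V) = (2.3)² = 5.29
Cov(H,V) = ρ·sd(H)·sd(V) = -0.6·1.2·2.3 = -1.656
var(0.1H + 0.5V) = (0.1)²·var(H) + (0.5)²·var(V) + 2·(0.1)·(0.5)·Cov(H,V)
= 0.01·1.44 + 0.25·5.29 + 0.1·-1.656 = 1.1713

1.171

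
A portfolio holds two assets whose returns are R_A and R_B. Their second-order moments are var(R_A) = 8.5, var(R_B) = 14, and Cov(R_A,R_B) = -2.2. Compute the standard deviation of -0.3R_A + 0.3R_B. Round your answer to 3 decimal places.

var(-0.3R_A + 0.3R_B) = (-0.3)²·var(R_A) + (0.3)²·var(R_B) + 2·(-0.3)·(0.3)·Cov(R_A,R_B)
= 0.09·8.5 + 0.09·14 + -0.18·-2.2 = 2.421
SD(-0.3R_A + 0.3R_B) = √2.421 ≈ 1.556

1.556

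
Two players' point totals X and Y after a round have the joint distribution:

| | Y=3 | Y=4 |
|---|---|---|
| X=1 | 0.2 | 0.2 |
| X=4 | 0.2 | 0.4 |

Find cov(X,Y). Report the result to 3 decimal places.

E[X] = 2.8,  E[Y] = 3.6
E[XY] = 10.2
cov(X,Y) = E[XY] − E[X]E[Y] = 10.2 − (2.8)(3.6) = 0.12

0.120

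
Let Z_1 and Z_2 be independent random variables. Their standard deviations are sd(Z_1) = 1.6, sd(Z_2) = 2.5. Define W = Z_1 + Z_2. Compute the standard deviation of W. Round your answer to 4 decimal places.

2.9682

V(Z_1) = 2.56, V(Z_2) = 6.25
By independence, V(W) = (1)²V(Z_1) + (1)²V(Z_2)
= (1)²·2.56 + (1)²·6.25 = 8.81
sd(W) = √8.81 ≈ 2.9682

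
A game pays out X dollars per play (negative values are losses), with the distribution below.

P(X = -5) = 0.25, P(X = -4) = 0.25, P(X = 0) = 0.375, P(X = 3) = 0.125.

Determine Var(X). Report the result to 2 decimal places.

E[X] = (-5)(0.25) + (-4)(0.25) + (0)(0.375) + (3)(0.125) = -1.875
E[X²] = (-5)²(0.25) + (-4)²(0.25) + (0)²(0.375) + (3)²(0.125) = 11.375
Var(X) = E[X²] − (E[X])² = 11.375 − (-1.875)² = 7.859375

7.86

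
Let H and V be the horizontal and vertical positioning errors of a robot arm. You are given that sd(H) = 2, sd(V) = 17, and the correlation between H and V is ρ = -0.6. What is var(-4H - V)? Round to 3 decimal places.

var(H) = (2)² = 4;  var(V) = (17)² = 289
Cov(H,V) = ρ·sd(H)·sd(V) = -0.6·2·17 = -20.4
var(-4H - V) = (-4)²·var(H) + (-1)²·var(V) + 2·(-4)·(-1)·Cov(H,V)
= 16·4 + 1·289 + 8·-20.4 = 189.8

189.800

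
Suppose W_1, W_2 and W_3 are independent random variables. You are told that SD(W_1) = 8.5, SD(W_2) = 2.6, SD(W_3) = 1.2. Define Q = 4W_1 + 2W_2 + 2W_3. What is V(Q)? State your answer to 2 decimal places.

V(W_1) = 72.25, V(W_2) = 6.76, V(W_3) = 1.44
By independence, V(Q) = (4)²V(W_1) + (2)²V(W_2) + (2)²V(W_3)
= (4)²·72.25 + (2)²·6.76 + (2)²·1.44 = 1188.8

1188.80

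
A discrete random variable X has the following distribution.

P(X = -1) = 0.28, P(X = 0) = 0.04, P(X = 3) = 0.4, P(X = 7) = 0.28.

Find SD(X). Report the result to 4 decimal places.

3.0505

E[X] = (-1)(0.28) + (0)(0.04) + (3)(0.4) + (7)(0.28) = 2.88
E[X²] = (-1)²(0.28) + (0)²(0.04) + (3)²(0.4) + (7)²(0.28) = 17.6
Var(X) = E[X²] − (E[X])² = 17.6 − (2.88)² = 9.3056
SD(X) = √9.3056 ≈ 3.0505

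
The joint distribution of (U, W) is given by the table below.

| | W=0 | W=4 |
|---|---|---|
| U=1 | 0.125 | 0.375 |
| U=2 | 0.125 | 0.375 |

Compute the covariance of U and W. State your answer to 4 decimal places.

0.0000

E[U] = 1.5,  E[W] = 3
E[UW] = 4.5
Cov(U,W) = E[UW] − E[U]E[W] = 4.5 − (1.5)(3) = 0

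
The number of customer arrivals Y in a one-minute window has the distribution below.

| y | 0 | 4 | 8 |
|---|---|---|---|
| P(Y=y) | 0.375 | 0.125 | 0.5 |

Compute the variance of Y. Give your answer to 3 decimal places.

13.750

E[Y] = (0)(0.375) + (4)(0.125) + (8)(0.5) = 4.5
E[Y²] = (0)²(0.375) + (4)²(0.125) + (8)²(0.5) = 34
var(Y) = E[Y²] − (E[Y])² = 34 − (4.5)² = 13.75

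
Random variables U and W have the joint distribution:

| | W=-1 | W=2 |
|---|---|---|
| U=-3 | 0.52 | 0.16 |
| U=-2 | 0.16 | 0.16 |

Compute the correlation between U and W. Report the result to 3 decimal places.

E[U] = -2.68,  E[W] = -0.04
E[UW] = 0.28
Cov(U,W) = E[UW] − E[U]E[W] = 0.28 − (-2.68)(-0.04) = 0.1728
Var(U) = 0.2176,  Var(W) = 1.9584
ρ = 0.1728 / √(0.2176·1.9584) ≈ 0.265

0.265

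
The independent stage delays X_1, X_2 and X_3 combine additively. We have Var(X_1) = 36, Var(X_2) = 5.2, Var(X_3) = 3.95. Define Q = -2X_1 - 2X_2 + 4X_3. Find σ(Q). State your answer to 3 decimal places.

By independence, Var(Q) = (-2)²Var(X_1) + (-2)²Var(X_2) + (4)²Var(X_3)
= (-2)²·36 + (-2)²·5.2 + (4)²·3.95 = 228
σ(Q) = √228 ≈ 15.100

15.100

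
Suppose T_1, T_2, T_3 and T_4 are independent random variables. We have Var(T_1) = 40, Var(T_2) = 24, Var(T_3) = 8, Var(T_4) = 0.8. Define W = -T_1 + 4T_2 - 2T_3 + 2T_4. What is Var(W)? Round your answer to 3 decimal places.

459.200

By independence, Var(W) = (-1)²Var(T_1) + (4)²Var(T_2) + (-2)²Var(T_3) + (2)²Var(T_4)
= (-1)²·40 + (4)²·24 + (-2)²·8 + (2)²·0.8 = 459.2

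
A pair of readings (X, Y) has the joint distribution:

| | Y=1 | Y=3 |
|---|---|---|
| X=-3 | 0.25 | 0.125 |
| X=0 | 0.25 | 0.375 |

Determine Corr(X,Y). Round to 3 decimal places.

E[X] = -1.125,  E[Y] = 2
E[XY] = -1.875
Cov(X,Y) = E[XY] − E[X]E[Y] = -1.875 − (-1.125)(2) = 0.375
V(X) = 2.109375,  V(Y) = 1
ρ = 0.375 / √(2.109375·1) ≈ 0.258

0.258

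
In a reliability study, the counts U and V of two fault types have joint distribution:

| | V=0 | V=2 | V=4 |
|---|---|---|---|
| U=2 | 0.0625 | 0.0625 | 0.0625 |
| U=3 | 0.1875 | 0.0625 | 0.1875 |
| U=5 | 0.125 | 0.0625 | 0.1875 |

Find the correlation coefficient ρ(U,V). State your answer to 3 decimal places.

E[U] = 3.5625,  E[V] = 2.125
E[UV] = 7.75
cov(U,V) = E[UV] − E[U]E[V] = 7.75 − (3.5625)(2.125) = 0.1796875
Var(U) = 1.37109375,  Var(V) = 3.234375
ρ = 0.1796875 / √(1.37109375·3.234375) ≈ 0.085

0.085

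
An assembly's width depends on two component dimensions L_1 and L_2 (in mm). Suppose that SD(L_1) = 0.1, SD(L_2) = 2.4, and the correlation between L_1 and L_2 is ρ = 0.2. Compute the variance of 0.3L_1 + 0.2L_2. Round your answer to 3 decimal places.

0.237

Var(L_1) = (0.1)² = 0.01;  Var(L_2) = (2.4)² = 5.76
Cov(L_1,L_2) = ρ·SD(L_1)·SD(L_2) = 0.2·0.1·2.4 = 0.048
Var(0.3L_1 + 0.2L_2) = (0.3)²·Var(L_1) + (0.2)²·Var(L_2) + 2·(0.3)·(0.2)·Cov(L_1,L_2)
= 0.09·0.01 + 0.04·5.76 + 0.12·0.048 = 0.23706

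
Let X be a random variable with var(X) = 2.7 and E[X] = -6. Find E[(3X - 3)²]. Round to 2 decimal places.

465.30

E[3X - 3] = 3·-6 − 3 = -21
var(3X - 3) = (3)²·2.7 = 24.3
E[(3X - 3)²] = var((3X - 3)) + (E[(3X - 3)])² = 24.3 + (-21)² = 465.3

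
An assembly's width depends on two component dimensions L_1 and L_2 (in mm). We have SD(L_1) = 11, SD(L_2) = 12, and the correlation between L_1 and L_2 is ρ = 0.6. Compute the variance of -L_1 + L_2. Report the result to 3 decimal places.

Var(L_1) = (11)² = 121;  Var(L_2) = (12)² = 144
cov(L_1,L_2) = ρ·SD(L_1)·SD(L_2) = 0.6·11·12 = 79.2
Var(-L_1 + L_2) = (-1)²·Var(L_1) + (1)²·Var(L_2) + 2·(-1)·(1)·cov(L_1,L_2)
= 1·121 + 1·144 + -2·79.2 = 106.6

106.600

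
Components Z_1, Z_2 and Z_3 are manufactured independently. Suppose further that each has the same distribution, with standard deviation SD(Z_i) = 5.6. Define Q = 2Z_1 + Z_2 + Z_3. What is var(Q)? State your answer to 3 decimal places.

var(Z_i) = (5.6)² = 31.36
By independence, var(Q) = (2)²var(Z_1) + (1)²var(Z_2) + (1)²var(Z_3)
= (2)²·31.36 + (1)²·31.36 + (1)²·31.36 = 188.16

188.160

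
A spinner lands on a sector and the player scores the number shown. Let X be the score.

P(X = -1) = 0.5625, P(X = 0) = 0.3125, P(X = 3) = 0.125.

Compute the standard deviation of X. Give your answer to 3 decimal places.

E[X] = (-1)(0.5625) + (0)(0.3125) + (3)(0.125) = -0.1875
E[X²] = (-1)²(0.5625) + (0)²(0.3125) + (3)²(0.125) = 1.6875
var(X) = E[X²] − (E[X])² = 1.6875 − (-0.1875)² = 1.65234375
σ(X) = √1.65234375 ≈ 1.285

1.285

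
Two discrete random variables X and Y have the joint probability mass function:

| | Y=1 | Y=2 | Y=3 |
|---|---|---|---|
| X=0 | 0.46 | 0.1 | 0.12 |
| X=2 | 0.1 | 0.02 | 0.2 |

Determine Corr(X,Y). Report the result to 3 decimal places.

E[X] = 0.64,  E[Y] = 1.76
E[XY] = 1.48
Cov(X,Y) = E[XY] − E[X]E[Y] = 1.48 − (0.64)(1.76) = 0.3536
var(X) = 0.8704,  var(Y) = 0.8224
ρ = 0.3536 / √(0.8704·0.8224) ≈ 0.418

0.418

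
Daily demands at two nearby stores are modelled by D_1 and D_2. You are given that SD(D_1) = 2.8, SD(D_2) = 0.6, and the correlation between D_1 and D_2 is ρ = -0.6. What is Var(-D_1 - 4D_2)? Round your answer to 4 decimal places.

5.5360

Var(D_1) = (2.8)² = 7.84;  Var(D_2) = (0.6)² = 0.36
Cov(D_1,D_2) = ρ·SD(D_1)·SD(D_2) = -0.6·2.8·0.6 = -1.008
Var(-D_1 - 4D_2) = (-1)²·Var(D_1) + (-4)²·Var(D_2) + 2·(-1)·(-4)·Cov(D_1,D_2)
= 1·7.84 + 16·0.36 + 8·-1.008 = 5.536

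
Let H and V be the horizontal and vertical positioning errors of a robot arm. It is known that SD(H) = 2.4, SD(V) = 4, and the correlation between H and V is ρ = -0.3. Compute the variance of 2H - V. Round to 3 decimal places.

50.560

Var(H) = (2.4)² = 5.76;  Var(V) = (4)² = 16
cov(H,V) = ρ·SD(H)·SD(V) = -0.3·2.4·4 = -2.88
Var(2H - V) = (2)²·Var(H) + (-1)²·Var(V) + 2·(2)·(-1)·cov(H,V)
= 4·5.76 + 1·16 + -4·-2.88 = 50.56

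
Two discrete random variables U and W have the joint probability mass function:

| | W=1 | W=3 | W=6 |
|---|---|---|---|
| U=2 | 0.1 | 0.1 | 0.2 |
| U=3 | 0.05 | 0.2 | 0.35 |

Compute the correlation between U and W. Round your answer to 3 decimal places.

E[U] = 2.6,  E[W] = 4.35
E[UW] = 11.45
Cov(U,W) = E[UW] − E[U]E[W] = 11.45 − (2.6)(4.35) = 0.14
V(U) = 0.24,  V(W) = 3.7275
ρ = 0.14 / √(0.24·3.7275) ≈ 0.148

0.148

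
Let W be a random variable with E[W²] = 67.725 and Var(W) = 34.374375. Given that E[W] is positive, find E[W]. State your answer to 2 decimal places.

5.78

(E[W])² = E[W²] − Var(W) = 67.725 − 34.374375 = 33.350625
E[W] = √33.350625 = 5.775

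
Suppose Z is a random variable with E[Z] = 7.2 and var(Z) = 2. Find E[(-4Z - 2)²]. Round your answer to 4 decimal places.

E[-4Z - 2] = -4·7.2 − 2 = -30.8
var(-4Z - 2) = (-4)²·2 = 32
E[(-4Z - 2)²] = var((-4Z - 2)) + (E[(-4Z - 2)])² = 32 + (-30.8)² = 980.64

980.6400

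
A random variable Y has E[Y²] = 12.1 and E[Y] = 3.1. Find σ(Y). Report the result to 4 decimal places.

1.5780

var(Y) = 12.1 − (3.1)² = 2.49
σ(Y) = √2.49 ≈ 1.5780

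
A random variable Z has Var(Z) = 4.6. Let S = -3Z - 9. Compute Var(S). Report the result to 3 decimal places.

41.400

Var(-3Z - 9) = (-3)²·Var(Z) = 9·4.6 = 41.4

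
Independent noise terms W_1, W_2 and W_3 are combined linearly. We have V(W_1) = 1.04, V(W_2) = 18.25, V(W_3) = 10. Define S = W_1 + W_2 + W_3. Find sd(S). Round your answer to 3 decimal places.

5.412

By independence, V(S) = (1)²V(W_1) + (1)²V(W_2) + (1)²V(W_3)
= (1)²·1.04 + (1)²·18.25 + (1)²·10 = 29.29
sd(S) = √29.29 ≈ 5.412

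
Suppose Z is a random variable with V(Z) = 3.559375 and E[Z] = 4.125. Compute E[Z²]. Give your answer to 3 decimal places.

E[Z²] = V(Z) + (E[Z])² = 3.559375 + (4.125)² = 20.575

20.575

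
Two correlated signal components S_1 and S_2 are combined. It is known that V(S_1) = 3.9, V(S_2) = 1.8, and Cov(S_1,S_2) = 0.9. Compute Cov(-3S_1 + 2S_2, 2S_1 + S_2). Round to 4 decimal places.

-18.9000

Cov(-3S_1 + 2S_2, 2S_1 + S_2) = (-3)(2)V(S_1) + (2)(1)V(S_2) + [(-3)(1) + (2)(2)]Cov(S_1,S_2)
= -6·3.9 + 2·1.8 + 1·0.9 = -18.9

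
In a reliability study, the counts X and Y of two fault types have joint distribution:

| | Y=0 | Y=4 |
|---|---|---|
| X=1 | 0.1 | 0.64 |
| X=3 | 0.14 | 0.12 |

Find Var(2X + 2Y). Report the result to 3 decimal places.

E[X] = 1.52,  E[Y] = 3.04,  E[XY] = 4
Var(X) = 3.08 − (1.52)² = 0.7696;  Var(Y) = 12.16 − (3.04)² = 2.9184
cov(X,Y) = 4 − (1.52)(3.04) = -0.6208
Var(2X + 2Y) = (2)²·0.7696 + (2)²·2.9184 + 2·(2)·(2)·-0.6208 = 9.7856

9.786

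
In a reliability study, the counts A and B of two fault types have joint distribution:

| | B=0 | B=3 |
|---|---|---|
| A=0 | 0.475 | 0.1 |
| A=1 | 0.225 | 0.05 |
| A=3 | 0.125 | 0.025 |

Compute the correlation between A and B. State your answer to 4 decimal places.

E[A] = 0.725,  E[B] = 0.525
E[AB] = 0.375
cov(A,B) = E[AB] − E[A]E[B] = 0.375 − (0.725)(0.525) = -0.005625
V(A) = 1.099375,  V(B) = 1.299375
ρ = -0.005625 / √(1.099375·1.299375) ≈ -0.0047

-0.0047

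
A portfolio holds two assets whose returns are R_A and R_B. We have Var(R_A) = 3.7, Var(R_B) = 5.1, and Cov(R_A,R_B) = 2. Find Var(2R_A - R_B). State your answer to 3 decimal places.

11.900

Var(2R_A - R_B) = (2)²·Var(R_A) + (-1)²·Var(R_B) + 2·(2)·(-1)·Cov(R_A,R_B)
= 4·3.7 + 1·5.1 + -4·2 = 11.9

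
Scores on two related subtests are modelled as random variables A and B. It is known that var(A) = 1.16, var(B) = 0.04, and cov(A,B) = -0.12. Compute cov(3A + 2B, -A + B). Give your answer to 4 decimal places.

cov(3A + 2B, -A + B) = (3)(-1)var(A) + (2)(1)var(B) + [(3)(1) + (2)(-1)]cov(A,B)
= -3·1.16 + 2·0.04 + 1·-0.12 = -3.52

-3.5200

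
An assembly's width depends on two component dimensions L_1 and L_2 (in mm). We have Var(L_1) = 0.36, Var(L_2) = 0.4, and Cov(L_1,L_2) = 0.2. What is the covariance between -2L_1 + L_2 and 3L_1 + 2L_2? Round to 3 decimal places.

-1.560

Cov(-2L_1 + L_2, 3L_1 + 2L_2) = (-2)(3)Var(L_1) + (1)(2)Var(L_2) + [(-2)(2) + (1)(3)]Cov(L_1,L_2)
= -6·0.36 + 2·0.4 + -1·0.2 = -1.56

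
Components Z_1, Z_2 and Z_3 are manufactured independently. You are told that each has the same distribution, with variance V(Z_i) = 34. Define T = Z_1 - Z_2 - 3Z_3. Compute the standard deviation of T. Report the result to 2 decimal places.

By independence, V(T) = (1)²V(Z_1) + (-1)²V(Z_2) + (-3)²V(Z_3)
= (1)²·34 + (-1)²·34 + (-3)²·34 = 374
SD(T) = √374 ≈ 19.34

19.34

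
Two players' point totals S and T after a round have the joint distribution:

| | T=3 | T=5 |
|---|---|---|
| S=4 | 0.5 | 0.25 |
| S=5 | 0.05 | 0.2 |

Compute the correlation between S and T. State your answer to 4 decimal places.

0.4062

E[S] = 4.25,  E[T] = 3.9
E[ST] = 16.75
Cov(S,T) = E[ST] − E[S]E[T] = 16.75 − (4.25)(3.9) = 0.175
Var(S) = 0.1875,  Var(T) = 0.99
ρ = 0.175 / √(0.1875·0.99) ≈ 0.4062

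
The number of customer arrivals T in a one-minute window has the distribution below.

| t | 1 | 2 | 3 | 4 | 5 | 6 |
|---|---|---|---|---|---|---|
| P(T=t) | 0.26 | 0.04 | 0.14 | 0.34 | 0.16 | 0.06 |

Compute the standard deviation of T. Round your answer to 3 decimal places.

E[T] = (1)(0.26) + (2)(0.04) + (3)(0.14) + (4)(0.34) + (5)(0.16) + (6)(0.06) = 3.28
E[T²] = (1)²(0.26) + (2)²(0.04) + (3)²(0.14) + (4)²(0.34) + (5)²(0.16) + (6)²(0.06) = 13.28
Var(T) = E[T²] − (E[T])² = 13.28 − (3.28)² = 2.5216
SD(T) = √2.5216 ≈ 1.588

1.588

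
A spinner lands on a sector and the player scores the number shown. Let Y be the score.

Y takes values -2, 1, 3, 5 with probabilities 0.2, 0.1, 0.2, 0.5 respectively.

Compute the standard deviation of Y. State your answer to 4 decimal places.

2.7129

E[Y] = (-2)(0.2) + (1)(0.1) + (3)(0.2) + (5)(0.5) = 2.8
E[Y²] = (-2)²(0.2) + (1)²(0.1) + (3)²(0.2) + (5)²(0.5) = 15.2
var(Y) = E[Y²] − (E[Y])² = 15.2 − (2.8)² = 7.36
SD(Y) = √7.36 ≈ 2.7129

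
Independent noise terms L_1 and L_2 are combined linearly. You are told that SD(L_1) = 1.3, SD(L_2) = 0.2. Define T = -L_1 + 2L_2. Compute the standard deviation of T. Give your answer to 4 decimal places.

Var(L_1) = 1.69, Var(L_2) = 0.04
By independence, Var(T) = (-1)²Var(L_1) + (2)²Var(L_2)
= (-1)²·1.69 + (2)²·0.04 = 1.85
SD(T) = √1.85 ≈ 1.3601

1.3601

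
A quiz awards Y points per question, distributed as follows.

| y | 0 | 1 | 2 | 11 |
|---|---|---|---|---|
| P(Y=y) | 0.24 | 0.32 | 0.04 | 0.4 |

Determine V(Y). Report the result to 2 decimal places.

E[Y] = (0)(0.24) + (1)(0.32) + (2)(0.04) + (11)(0.4) = 4.8
E[Y²] = (0)²(0.24) + (1)²(0.32) + (2)²(0.04) + (11)²(0.4) = 48.88
V(Y) = E[Y²] − (E[Y])² = 48.88 − (4.8)² = 25.84

25.84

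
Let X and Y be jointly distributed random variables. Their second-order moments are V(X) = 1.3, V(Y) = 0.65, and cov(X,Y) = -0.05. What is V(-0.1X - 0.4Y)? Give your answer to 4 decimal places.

0.1130

V(-0.1X - 0.4Y) = (-0.1)²·V(X) + (-0.4)²·V(Y) + 2·(-0.1)·(-0.4)·cov(X,Y)
= 0.01·1.3 + 0.16·0.65 + 0.08·-0.05 = 0.113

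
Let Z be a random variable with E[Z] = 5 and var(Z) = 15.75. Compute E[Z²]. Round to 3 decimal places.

E[Z²] = var(Z) + (E[Z])² = 15.75 + (5)² = 40.75

40.750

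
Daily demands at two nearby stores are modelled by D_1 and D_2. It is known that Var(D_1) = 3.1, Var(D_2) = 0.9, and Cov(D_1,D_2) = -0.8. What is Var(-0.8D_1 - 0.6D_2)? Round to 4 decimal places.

1.5400

Var(-0.8D_1 - 0.6D_2) = (-0.8)²·Var(D_1) + (-0.6)²·Var(D_2) + 2·(-0.8)·(-0.6)·Cov(D_1,D_2)
= 0.64·3.1 + 0.36·0.9 + 0.96·-0.8 = 1.54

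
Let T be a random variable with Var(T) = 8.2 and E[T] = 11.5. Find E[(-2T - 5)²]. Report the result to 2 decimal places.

816.80

E[-2T - 5] = -2·11.5 − 5 = -28
Var(-2T - 5) = (-2)²·8.2 = 32.8
E[(-2T - 5)²] = Var((-2T - 5)) + (E[(-2T - 5)])² = 32.8 + (-28)² = 816.8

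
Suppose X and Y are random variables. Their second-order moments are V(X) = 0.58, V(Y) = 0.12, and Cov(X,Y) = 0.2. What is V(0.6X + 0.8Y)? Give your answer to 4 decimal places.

0.4776

V(0.6X + 0.8Y) = (0.6)²·V(X) + (0.8)²·V(Y) + 2·(0.6)·(0.8)·Cov(X,Y)
= 0.36·0.58 + 0.64·0.12 + 0.96·0.2 = 0.4776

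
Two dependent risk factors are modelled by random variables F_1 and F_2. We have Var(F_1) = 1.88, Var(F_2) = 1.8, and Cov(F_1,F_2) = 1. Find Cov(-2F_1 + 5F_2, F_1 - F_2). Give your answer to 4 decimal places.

Cov(-2F_1 + 5F_2, F_1 - F_2) = (-2)(1)Var(F_1) + (5)(-1)Var(F_2) + [(-2)(-1) + (5)(1)]Cov(F_1,F_2)
= -2·1.88 + -5·1.8 + 7·1 = -5.76

-5.7600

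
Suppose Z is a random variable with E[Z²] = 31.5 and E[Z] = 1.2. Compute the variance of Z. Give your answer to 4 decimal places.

30.0600

var(Z) = 31.5 − (1.2)² = 30.06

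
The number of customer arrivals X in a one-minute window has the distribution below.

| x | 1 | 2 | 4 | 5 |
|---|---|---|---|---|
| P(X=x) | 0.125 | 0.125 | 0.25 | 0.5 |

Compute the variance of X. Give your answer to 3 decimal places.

2.109

E[X] = (1)(0.125) + (2)(0.125) + (4)(0.25) + (5)(0.5) = 3.875
E[X²] = (1)²(0.125) + (2)²(0.125) + (4)²(0.25) + (5)²(0.5) = 17.125
Var(X) = E[X²] − (E[X])² = 17.125 − (3.875)² = 2.109375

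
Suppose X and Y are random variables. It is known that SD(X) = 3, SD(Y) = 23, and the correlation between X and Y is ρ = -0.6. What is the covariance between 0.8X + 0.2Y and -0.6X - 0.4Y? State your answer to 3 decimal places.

-28.424

V(X) = (3)² = 9;  V(Y) = (23)² = 529
cov(X,Y) = ρ·SD(X)·SD(Y) = -0.6·3·23 = -41.4
cov(0.8X + 0.2Y, -0.6X - 0.4Y) = (0.8)(-0.6)V(X) + (0.2)(-0.4)V(Y) + [(0.8)(-0.4) + (0.2)(-0.6)]cov(X,Y)
= -0.48·9 + -0.08·529 + -0.44·-41.4 = -28.424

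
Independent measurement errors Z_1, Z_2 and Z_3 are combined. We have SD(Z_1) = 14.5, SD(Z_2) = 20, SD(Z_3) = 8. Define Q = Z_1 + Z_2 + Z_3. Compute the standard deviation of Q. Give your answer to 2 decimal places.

25.97

var(Z_1) = 210.25, var(Z_2) = 400, var(Z_3) = 64
By independence, var(Q) = (1)²var(Z_1) + (1)²var(Z_2) + (1)²var(Z_3)
= (1)²·210.25 + (1)²·400 + (1)²·64 = 674.25
SD(Q) = √674.25 ≈ 25.97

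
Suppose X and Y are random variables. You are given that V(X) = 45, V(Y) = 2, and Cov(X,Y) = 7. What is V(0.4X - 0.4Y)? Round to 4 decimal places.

V(0.4X - 0.4Y) = (0.4)²·V(X) + (-0.4)²·V(Y) + 2·(0.4)·(-0.4)·Cov(X,Y)
= 0.16·45 + 0.16·2 + -0.32·7 = 5.28

5.2800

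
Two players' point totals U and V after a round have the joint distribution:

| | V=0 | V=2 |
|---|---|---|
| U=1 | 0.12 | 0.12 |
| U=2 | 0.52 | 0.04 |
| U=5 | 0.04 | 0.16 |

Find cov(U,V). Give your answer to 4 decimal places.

E[U] = 2.36,  E[V] = 0.64
E[UV] = 2
cov(U,V) = E[UV] − E[U]E[V] = 2 − (2.36)(0.64) = 0.4896

0.4896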